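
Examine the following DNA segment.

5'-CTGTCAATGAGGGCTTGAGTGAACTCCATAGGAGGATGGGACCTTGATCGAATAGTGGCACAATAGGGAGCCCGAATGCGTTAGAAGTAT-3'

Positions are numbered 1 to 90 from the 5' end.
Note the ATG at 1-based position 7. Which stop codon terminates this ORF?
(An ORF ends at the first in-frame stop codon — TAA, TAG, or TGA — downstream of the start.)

Codons from position 7: ATG (7–9), AGG (10–12), GCT (13–15), TGA (16–18).
The first in-frame stop codon is TGA.

TGA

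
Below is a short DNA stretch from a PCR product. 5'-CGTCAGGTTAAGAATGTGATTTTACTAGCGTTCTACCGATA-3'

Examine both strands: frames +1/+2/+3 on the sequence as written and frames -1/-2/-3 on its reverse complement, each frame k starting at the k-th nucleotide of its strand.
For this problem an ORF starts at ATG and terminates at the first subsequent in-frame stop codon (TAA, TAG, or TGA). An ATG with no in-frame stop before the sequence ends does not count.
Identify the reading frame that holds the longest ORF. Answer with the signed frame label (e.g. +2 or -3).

+2

Reverse complement (5'→3'): TATCGGTAGAACGCTAGTAAAATCACATTCTTAACCTGACG
Frame +1: CGT CAG GTT AAG AAT GTG ATT TTA CTA GCG TTC TAC CGA — no ATG→stop ORF.
Frame +2: GTC AGG TTA AGA ATG TGA TTT TAC TAG CGT TCT ACC GAT — ATG at 14, stop TGA at 17 → 6 nt.
Frame +3: TCA GGT TAA GAA TGT GAT TTT ACT AGC GTT CTA CCG ATA — no ATG→stop ORF.
Frame -1: TAT CGG TAG AAC GCT AGT AAA ATC ACA TTC TTA ACC TGA — no ATG→stop ORF.
Frame -2: ATC GGT AGA ACG CTA GTA AAA TCA CAT TCT TAA CCT GAC — no ATG→stop ORF.
Frame -3: TCG GTA GAA CGC TAG TAA AAT CAC ATT CTT AAC CTG ACG — no ATG→stop ORF.
Longest ORF is 6 nt in frame +2 (positions 14–19).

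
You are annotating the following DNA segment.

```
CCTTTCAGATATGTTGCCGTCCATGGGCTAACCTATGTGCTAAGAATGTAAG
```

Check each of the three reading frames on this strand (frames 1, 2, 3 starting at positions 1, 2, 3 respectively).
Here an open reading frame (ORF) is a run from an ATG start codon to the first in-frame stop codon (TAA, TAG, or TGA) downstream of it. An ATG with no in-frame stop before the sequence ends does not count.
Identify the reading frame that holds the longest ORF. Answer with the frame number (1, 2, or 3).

2

Frame 1: CCT TTC AGA TAT GTT GCC GTC CAT GGG CTA ACC TAT GTG CTA AGA ATG TAA — ATG at 46, stop TAA at 49 → 6 nt.
Frame 2: CTT TCA GAT ATG TTG CCG TCC ATG GGC TAA CCT ATG TGC TAA GAA TGT AAG — ATG at 11, stop TAA at 29 → 21 nt; ATG at 23, stop TAA at 29 → 9 nt; ATG at 35, stop TAA at 41 → 9 nt.
Frame 3: TTT CAG ATA TGT TGC CGT CCA TGG GCT AAC CTA TGT GCT AAG AAT GTA — no ATG→stop ORF.
Longest ORF is 21 nt in frame 2 (positions 11–31).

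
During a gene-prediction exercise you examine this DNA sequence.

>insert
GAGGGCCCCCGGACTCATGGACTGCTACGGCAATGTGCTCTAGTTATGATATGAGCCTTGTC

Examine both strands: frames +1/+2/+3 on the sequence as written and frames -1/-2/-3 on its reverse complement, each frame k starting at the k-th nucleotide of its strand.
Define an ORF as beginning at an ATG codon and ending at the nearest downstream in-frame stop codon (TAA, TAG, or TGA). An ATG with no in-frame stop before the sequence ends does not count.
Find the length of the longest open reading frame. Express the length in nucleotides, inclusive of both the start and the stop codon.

Reverse complement (5'→3'): GACAAGGCTCATATCATAACTAGAGCACATTGCCGTAGCAGTCCATGAGTCCGGGGGCCCTC
Frame +1: GAG GGC CCC CGG ACT CAT GGA CTG CTA CGG CAA TGT GCT CTA GTT ATG ATA TGA GCC TTG — ATG at 46, stop TGA at 52 → 9 nt.
Frame +2: AGG GCC CCC GGA CTC ATG GAC TGC TAC GGC AAT GTG CTC TAG TTA TGA TAT GAG CCT TGT — ATG at 17, stop TAG at 41 → 27 nt.
Frame +3: GGG CCC CCG GAC TCA TGG ACT GCT ACG GCA ATG TGC TCT AGT TAT GAT ATG AGC CTT GTC — no ATG→stop ORF.
Frame -1: GAC AAG GCT CAT ATC ATA ACT AGA GCA CAT TGC CGT AGC AGT CCA TGA GTC CGG GGG CCC — no ATG→stop ORF.
Frame -2: ACA AGG CTC ATA TCA TAA CTA GAG CAC ATT GCC GTA GCA GTC CAT GAG TCC GGG GGC CCT — no ATG→stop ORF.
Frame -3: CAA GGC TCA TAT CAT AAC TAG AGC ACA TTG CCG TAG CAG TCC ATG AGT CCG GGG GCC CTC — no ATG→stop ORF.
Longest: frame +2, positions 17–43, 27 nt = 9 codons = 8 aa. → 27 nucleotides.

27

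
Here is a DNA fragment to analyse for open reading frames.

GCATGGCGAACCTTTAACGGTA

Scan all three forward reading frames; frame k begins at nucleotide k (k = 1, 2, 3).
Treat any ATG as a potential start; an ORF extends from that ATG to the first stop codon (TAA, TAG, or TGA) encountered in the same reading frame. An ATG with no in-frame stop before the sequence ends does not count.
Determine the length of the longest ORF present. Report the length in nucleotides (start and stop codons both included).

Frame 1: GCA TGG CGA ACC TTT AAC GGT — no ATG→stop ORF.
Frame 2: CAT GGC GAA CCT TTA ACG GTA — no ATG→stop ORF.
Frame 3: ATG GCG AAC CTT TAA CGG — ATG at 3, stop TAA at 15 → 15 nt.
Longest: frame 3, positions 3–17, 15 nt = 5 codons = 4 aa. → 15 nucleotides.

15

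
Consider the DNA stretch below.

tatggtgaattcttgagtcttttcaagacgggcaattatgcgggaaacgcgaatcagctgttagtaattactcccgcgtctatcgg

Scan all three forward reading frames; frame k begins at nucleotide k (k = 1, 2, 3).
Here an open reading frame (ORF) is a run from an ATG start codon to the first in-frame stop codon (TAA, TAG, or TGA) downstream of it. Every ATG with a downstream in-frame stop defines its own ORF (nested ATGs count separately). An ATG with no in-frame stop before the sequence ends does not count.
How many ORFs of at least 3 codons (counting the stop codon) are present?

Frame 1: TAT GGT GAA TTC TTG AGT CTT TTC AAG ACG GGC AAT TAT GCG GGA AAC GCG AAT CAG CTG TTA GTA ATT ACT CCC GCG TCT ATC — no ATG→stop ORF.
Frame 2: ATG GTG AAT TCT TGA GTC TTT TCA AGA CGG GCA ATT ATG CGG GAA ACG CGA ATC AGC TGT TAG TAA TTA CTC CCG CGT CTA TCG — ATG at 2, stop TGA at 14 → 15 nt; ATG at 38, stop TAG at 62 → 27 nt.
Frame 3: TGG TGA ATT CTT GAG TCT TTT CAA GAC GGG CAA TTA TGC GGG AAA CGC GAA TCA GCT GTT AGT AAT TAC TCC CGC GTC TAT CGG — no ATG→stop ORF.
ORFs ≥ 3 codons: frame 2 2–16 (5 codons), frame 2 38–64 (9 codons). Count = 2.

2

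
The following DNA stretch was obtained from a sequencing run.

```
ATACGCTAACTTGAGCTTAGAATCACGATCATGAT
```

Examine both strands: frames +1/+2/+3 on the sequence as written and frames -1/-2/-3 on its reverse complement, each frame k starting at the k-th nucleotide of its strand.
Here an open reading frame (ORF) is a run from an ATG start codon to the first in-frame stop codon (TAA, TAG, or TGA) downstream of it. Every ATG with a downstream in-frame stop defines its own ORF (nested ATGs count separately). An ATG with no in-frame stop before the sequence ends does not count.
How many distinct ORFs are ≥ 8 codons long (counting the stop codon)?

1

Reverse complement (5'→3'): ATCATGATCGTGATTCTAAGCTCAAGTTAGCGTAT
Frame +1: ATA CGC TAA CTT GAG CTT AGA ATC ACG ATC ATG — no ATG→stop ORF.
Frame +2: TAC GCT AAC TTG AGC TTA GAA TCA CGA TCA TGA — no ATG→stop ORF.
Frame +3: ACG CTA ACT TGA GCT TAG AAT CAC GAT CAT GAT — no ATG→stop ORF.
Frame -1: ATC ATG ATC GTG ATT CTA AGC TCA AGT TAG CGT — ATG at 4, stop TAG at 28 → 27 nt.
Frame -2: TCA TGA TCG TGA TTC TAA GCT CAA GTT AGC GTA — no ATG→stop ORF.
Frame -3: CAT GAT CGT GAT TCT AAG CTC AAG TTA GCG TAT — no ATG→stop ORF.
ORFs ≥ 8 codons: frame -1 4–30 (9 codons). Count = 1.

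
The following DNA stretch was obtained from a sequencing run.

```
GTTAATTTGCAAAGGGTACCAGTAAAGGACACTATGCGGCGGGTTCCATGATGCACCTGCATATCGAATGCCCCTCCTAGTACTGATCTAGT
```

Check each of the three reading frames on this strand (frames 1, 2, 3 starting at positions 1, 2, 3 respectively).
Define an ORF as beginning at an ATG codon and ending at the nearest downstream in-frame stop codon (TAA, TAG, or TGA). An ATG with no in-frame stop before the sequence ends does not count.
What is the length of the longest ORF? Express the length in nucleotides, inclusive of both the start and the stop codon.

33

Frame 1: GTT AAT TTG CAA AGG GTA CCA GTA AAG GAC ACT ATG CGG CGG GTT CCA TGA TGC ACC TGC ATA TCG AAT GCC CCT CCT AGT ACT GAT CTA — ATG at 34, stop TGA at 49 → 18 nt.
Frame 2: TTA ATT TGC AAA GGG TAC CAG TAA AGG ACA CTA TGC GGC GGG TTC CAT GAT GCA CCT GCA TAT CGA ATG CCC CTC CTA GTA CTG ATC TAG — ATG at 68, stop TAG at 89 → 24 nt.
Frame 3: TAA TTT GCA AAG GGT ACC AGT AAA GGA CAC TAT GCG GCG GGT TCC ATG ATG CAC CTG CAT ATC GAA TGC CCC TCC TAG TAC TGA TCT AGT — ATG at 48, stop TAG at 78 → 33 nt; ATG at 51, stop TAG at 78 → 30 nt.
Longest: frame 3, positions 48–80, 33 nt = 11 codons = 10 aa. → 33 nucleotides.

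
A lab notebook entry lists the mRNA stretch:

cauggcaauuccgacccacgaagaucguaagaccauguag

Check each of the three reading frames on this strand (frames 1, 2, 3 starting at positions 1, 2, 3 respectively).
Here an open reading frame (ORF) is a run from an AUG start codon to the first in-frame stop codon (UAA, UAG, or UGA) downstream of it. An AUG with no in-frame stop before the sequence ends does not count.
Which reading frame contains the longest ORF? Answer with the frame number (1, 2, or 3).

Frame 1: CAU GGC AAU UCC GAC CCA CGA AGA UCG UAA GAC CAU GUA — no AUG→stop ORF.
Frame 2: AUG GCA AUU CCG ACC CAC GAA GAU CGU AAG ACC AUG UAG — AUG at 2, stop UAG at 38 → 39 nt; AUG at 35, stop UAG at 38 → 6 nt.
Frame 3: UGG CAA UUC CGA CCC ACG AAG AUC GUA AGA CCA UGU — no AUG→stop ORF.
Longest ORF is 39 nt in frame 2 (positions 2–40).

2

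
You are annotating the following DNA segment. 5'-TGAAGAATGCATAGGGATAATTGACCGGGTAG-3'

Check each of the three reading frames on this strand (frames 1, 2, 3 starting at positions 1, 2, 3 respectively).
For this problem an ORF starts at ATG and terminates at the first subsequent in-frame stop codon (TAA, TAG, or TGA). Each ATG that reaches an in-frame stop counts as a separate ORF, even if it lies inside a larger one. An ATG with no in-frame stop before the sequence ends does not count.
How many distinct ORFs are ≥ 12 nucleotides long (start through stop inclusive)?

1

Frame 1: TGA AGA ATG CAT AGG GAT AAT TGA CCG GGT — ATG at 7, stop TGA at 22 → 18 nt.
Frame 2: GAA GAA TGC ATA GGG ATA ATT GAC CGG GTA — no ATG→stop ORF.
Frame 3: AAG AAT GCA TAG GGA TAA TTG ACC GGG TAG — no ATG→stop ORF.
ORFs ≥ 12 nucleotides: frame 1 7–24 (18 nucleotides). Count = 1.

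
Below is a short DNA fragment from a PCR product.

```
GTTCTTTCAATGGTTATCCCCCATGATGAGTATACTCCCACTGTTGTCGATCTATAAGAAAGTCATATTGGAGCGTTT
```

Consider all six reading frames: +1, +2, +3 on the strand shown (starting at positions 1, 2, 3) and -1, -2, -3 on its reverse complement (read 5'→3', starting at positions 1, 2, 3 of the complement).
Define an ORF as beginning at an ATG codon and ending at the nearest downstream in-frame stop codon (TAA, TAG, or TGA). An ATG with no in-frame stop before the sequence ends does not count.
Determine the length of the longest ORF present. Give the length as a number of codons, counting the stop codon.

Reverse complement (5'→3'): AAACGCTCCAATATGACTTTCTTATAGATCGACAACAGTGGGAGTATACTCATCATGGGGGATAACCATTGAAAGAAC
Frame +1: GTT CTT TCA ATG GTT ATC CCC CAT GAT GAG TAT ACT CCC ACT GTT GTC GAT CTA TAA GAA AGT CAT ATT GGA GCG TTT — ATG at 10, stop TAA at 55 → 48 nt.
Frame +2: TTC TTT CAA TGG TTA TCC CCC ATG ATG AGT ATA CTC CCA CTG TTG TCG ATC TAT AAG AAA GTC ATA TTG GAG CGT — no ATG→stop ORF.
Frame +3: TCT TTC AAT GGT TAT CCC CCA TGA TGA GTA TAC TCC CAC TGT TGT CGA TCT ATA AGA AAG TCA TAT TGG AGC GTT — no ATG→stop ORF.
Frame -1: AAA CGC TCC AAT ATG ACT TTC TTA TAG ATC GAC AAC AGT GGG AGT ATA CTC ATC ATG GGG GAT AAC CAT TGA AAG AAC — ATG at 13, stop TAG at 25 → 15 nt; ATG at 55, stop TGA at 70 → 18 nt.
Frame -2: AAC GCT CCA ATA TGA CTT TCT TAT AGA TCG ACA ACA GTG GGA GTA TAC TCA TCA TGG GGG ATA ACC ATT GAA AGA — no ATG→stop ORF.
Frame -3: ACG CTC CAA TAT GAC TTT CTT ATA GAT CGA CAA CAG TGG GAG TAT ACT CAT CAT GGG GGA TAA CCA TTG AAA GAA — no ATG→stop ORF.
Longest: frame +1, positions 10–57, 48 nt = 16 codons = 15 aa. → 16 codons.

16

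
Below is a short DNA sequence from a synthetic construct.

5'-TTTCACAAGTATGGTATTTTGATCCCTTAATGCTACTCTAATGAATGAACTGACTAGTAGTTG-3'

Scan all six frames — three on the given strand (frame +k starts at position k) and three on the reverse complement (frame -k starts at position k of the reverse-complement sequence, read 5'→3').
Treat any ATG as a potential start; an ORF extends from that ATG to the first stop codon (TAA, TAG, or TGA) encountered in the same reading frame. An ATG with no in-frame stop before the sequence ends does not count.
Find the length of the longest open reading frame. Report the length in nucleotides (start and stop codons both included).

12

Reverse complement (5'→3'): CAACTACTAGTCAGTTCATTCATTAGAGTAGCATTAAGGGATCAAAATACCATACTTGTGAAA
Frame +1: TTT CAC AAG TAT GGT ATT TTG ATC CCT TAA TGC TAC TCT AAT GAA TGA ACT GAC TAG TAG TTG — no ATG→stop ORF.
Frame +2: TTC ACA AGT ATG GTA TTT TGA TCC CTT AAT GCT ACT CTA ATG AAT GAA CTG ACT AGT AGT — ATG at 11, stop TGA at 20 → 12 nt.
Frame +3: TCA CAA GTA TGG TAT TTT GAT CCC TTA ATG CTA CTC TAA TGA ATG AAC TGA CTA GTA GTT — ATG at 30, stop TAA at 39 → 12 nt; ATG at 45, stop TGA at 51 → 9 nt.
Frame -1: CAA CTA CTA GTC AGT TCA TTC ATT AGA GTA GCA TTA AGG GAT CAA AAT ACC ATA CTT GTG AAA — no ATG→stop ORF.
Frame -2: AAC TAC TAG TCA GTT CAT TCA TTA GAG TAG CAT TAA GGG ATC AAA ATA CCA TAC TTG TGA — no ATG→stop ORF.
Frame -3: ACT ACT AGT CAG TTC ATT CAT TAG AGT AGC ATT AAG GGA TCA AAA TAC CAT ACT TGT GAA — no ATG→stop ORF.
Longest: frame +2, positions 11–22, 12 nt = 4 codons = 3 aa. → 12 nucleotides.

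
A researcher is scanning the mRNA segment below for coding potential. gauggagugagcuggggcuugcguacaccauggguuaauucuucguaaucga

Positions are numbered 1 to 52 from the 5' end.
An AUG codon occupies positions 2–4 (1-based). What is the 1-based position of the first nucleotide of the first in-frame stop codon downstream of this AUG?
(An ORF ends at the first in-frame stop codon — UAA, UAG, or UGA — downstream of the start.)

8

Codons from position 2: AUG (2–4), GAG (5–7), UGA (8–10).
UGA is a stop codon; it begins at position 8.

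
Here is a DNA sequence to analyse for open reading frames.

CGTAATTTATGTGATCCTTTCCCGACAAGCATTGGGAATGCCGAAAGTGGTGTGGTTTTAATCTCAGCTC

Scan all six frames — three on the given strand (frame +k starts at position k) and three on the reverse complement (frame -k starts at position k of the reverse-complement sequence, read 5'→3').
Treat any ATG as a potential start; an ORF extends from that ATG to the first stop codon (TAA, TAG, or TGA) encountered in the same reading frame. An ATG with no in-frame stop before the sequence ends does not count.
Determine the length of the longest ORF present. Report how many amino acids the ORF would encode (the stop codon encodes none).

7

Reverse complement (5'→3'): GAGCTGAGATTAAAACCACACCACTTTCGGCATTCCCAATGCTTGTCGGGAAAGGATCACATAAATTACG
Frame +1: CGT AAT TTA TGT GAT CCT TTC CCG ACA AGC ATT GGG AAT GCC GAA AGT GGT GTG GTT TTA ATC TCA GCT — no ATG→stop ORF.
Frame +2: GTA ATT TAT GTG ATC CTT TCC CGA CAA GCA TTG GGA ATG CCG AAA GTG GTG TGG TTT TAA TCT CAG CTC — ATG at 38, stop TAA at 59 → 24 nt.
Frame +3: TAA TTT ATG TGA TCC TTT CCC GAC AAG CAT TGG GAA TGC CGA AAG TGG TGT GGT TTT AAT CTC AGC — ATG at 9, stop TGA at 12 → 6 nt.
Frame -1: GAG CTG AGA TTA AAA CCA CAC CAC TTT CGG CAT TCC CAA TGC TTG TCG GGA AAG GAT CAC ATA AAT TAC — no ATG→stop ORF.
Frame -2: AGC TGA GAT TAA AAC CAC ACC ACT TTC GGC ATT CCC AAT GCT TGT CGG GAA AGG ATC ACA TAA ATT ACG — no ATG→stop ORF.
Frame -3: GCT GAG ATT AAA ACC ACA CCA CTT TCG GCA TTC CCA ATG CTT GTC GGG AAA GGA TCA CAT AAA TTA — no ATG→stop ORF.
Longest: frame +2, positions 38–61, 24 nt = 8 codons = 7 aa. → 7 amino acids.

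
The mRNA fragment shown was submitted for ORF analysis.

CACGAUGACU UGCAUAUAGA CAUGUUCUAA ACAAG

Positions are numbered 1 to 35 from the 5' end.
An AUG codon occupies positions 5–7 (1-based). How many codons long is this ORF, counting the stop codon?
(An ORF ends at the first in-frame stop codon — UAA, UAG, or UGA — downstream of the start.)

5

Codons from position 5: AUG (5–7), ACU (8–10), UGC (11–13), AUA (14–16), UAG (17–19).
UAG is the first in-frame stop; that's 5 codons including the stop.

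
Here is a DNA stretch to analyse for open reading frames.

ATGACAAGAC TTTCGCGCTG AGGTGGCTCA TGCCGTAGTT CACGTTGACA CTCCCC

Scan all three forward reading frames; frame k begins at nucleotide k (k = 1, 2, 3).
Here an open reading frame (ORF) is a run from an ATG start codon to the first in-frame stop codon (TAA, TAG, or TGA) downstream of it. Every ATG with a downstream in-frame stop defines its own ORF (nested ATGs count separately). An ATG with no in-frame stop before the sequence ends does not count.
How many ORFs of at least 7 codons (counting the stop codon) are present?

1

Frame 1: ATG ACA AGA CTT TCG CGC TGA GGT GGC TCA TGC CGT AGT TCA CGT TGA CAC TCC — ATG at 1, stop TGA at 19 → 21 nt.
Frame 2: TGA CAA GAC TTT CGC GCT GAG GTG GCT CAT GCC GTA GTT CAC GTT GAC ACT CCC — no ATG→stop ORF.
Frame 3: GAC AAG ACT TTC GCG CTG AGG TGG CTC ATG CCG TAG TTC ACG TTG ACA CTC CCC — ATG at 30, stop TAG at 36 → 9 nt.
ORFs ≥ 7 codons: frame 1 1–21 (7 codons). Count = 1.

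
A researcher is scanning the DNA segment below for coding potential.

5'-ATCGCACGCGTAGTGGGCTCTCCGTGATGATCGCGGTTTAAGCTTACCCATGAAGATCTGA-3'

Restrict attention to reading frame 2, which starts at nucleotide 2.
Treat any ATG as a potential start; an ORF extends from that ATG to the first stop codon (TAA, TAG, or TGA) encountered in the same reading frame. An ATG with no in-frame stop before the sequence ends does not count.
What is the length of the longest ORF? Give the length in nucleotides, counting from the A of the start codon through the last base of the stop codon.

Frame 2: TCG CAC GCG TAG TGG GCT CTC CGT GAT GAT CGC GGT TTA AGC TTA CCC ATG AAG ATC TGA — ATG at 50, stop TGA at 59 → 12 nt.
Longest: frame 2, positions 50–61, 12 nt = 4 codons = 3 aa. → 12 nucleotides.

12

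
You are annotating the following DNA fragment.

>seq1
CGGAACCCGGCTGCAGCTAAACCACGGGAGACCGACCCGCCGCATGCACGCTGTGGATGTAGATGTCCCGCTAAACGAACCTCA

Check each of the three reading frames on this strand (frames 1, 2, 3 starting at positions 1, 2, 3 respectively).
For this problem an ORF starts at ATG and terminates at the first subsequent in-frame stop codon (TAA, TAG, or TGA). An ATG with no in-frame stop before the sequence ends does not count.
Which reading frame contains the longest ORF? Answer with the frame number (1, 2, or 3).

3

Frame 1: CGG AAC CCG GCT GCA GCT AAA CCA CGG GAG ACC GAC CCG CCG CAT GCA CGC TGT GGA TGT AGA TGT CCC GCT AAA CGA ACC TCA — no ATG→stop ORF.
Frame 2: GGA ACC CGG CTG CAG CTA AAC CAC GGG AGA CCG ACC CGC CGC ATG CAC GCT GTG GAT GTA GAT GTC CCG CTA AAC GAA CCT — no ATG→stop ORF.
Frame 3: GAA CCC GGC TGC AGC TAA ACC ACG GGA GAC CGA CCC GCC GCA TGC ACG CTG TGG ATG TAG ATG TCC CGC TAA ACG AAC CTC — ATG at 57, stop TAG at 60 → 6 nt; ATG at 63, stop TAA at 72 → 12 nt.
Longest ORF is 12 nt in frame 3 (positions 63–74).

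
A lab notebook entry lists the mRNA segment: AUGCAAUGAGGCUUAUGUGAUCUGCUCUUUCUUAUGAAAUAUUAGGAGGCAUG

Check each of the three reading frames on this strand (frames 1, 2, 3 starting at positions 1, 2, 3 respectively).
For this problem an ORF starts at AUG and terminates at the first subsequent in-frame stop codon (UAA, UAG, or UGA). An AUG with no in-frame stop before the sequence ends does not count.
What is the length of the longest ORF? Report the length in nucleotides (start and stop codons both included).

15

Frame 1: AUG CAA UGA GGC UUA UGU GAU CUG CUC UUU CUU AUG AAA UAU UAG GAG GCA — AUG at 1, stop UGA at 7 → 9 nt; AUG at 34, stop UAG at 43 → 12 nt.
Frame 2: UGC AAU GAG GCU UAU GUG AUC UGC UCU UUC UUA UGA AAU AUU AGG AGG CAU — no AUG→stop ORF.
Frame 3: GCA AUG AGG CUU AUG UGA UCU GCU CUU UCU UAU GAA AUA UUA GGA GGC AUG — AUG at 6, stop UGA at 18 → 15 nt; AUG at 15, stop UGA at 18 → 6 nt.
Longest: frame 3, positions 6–20, 15 nt = 5 codons = 4 aa. → 15 nucleotides.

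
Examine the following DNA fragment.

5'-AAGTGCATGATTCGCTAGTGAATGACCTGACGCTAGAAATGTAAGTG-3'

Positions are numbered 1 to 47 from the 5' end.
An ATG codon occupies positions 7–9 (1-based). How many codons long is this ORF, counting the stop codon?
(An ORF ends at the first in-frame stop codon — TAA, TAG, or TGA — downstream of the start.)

4

Codons from position 7: ATG (7–9), ATT (10–12), CGC (13–15), TAG (16–18).
TAG is the first in-frame stop; that's 4 codons including the stop.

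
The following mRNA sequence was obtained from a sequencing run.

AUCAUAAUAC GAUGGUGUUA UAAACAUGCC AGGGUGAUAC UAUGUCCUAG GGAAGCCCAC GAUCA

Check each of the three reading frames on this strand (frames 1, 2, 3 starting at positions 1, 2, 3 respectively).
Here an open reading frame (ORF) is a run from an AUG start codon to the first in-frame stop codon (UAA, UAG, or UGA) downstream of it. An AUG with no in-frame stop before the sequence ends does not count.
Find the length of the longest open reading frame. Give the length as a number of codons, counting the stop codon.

4

Frame 1: AUC AUA AUA CGA UGG UGU UAU AAA CAU GCC AGG GUG AUA CUA UGU CCU AGG GAA GCC CAC GAU — no AUG→stop ORF.
Frame 2: UCA UAA UAC GAU GGU GUU AUA AAC AUG CCA GGG UGA UAC UAU GUC CUA GGG AAG CCC ACG AUC — AUG at 26, stop UGA at 35 → 12 nt.
Frame 3: CAU AAU ACG AUG GUG UUA UAA ACA UGC CAG GGU GAU ACU AUG UCC UAG GGA AGC CCA CGA UCA — AUG at 12, stop UAA at 21 → 12 nt; AUG at 42, stop UAG at 48 → 9 nt.
Longest: frame 2, positions 26–37, 12 nt = 4 codons = 3 aa. → 4 codons.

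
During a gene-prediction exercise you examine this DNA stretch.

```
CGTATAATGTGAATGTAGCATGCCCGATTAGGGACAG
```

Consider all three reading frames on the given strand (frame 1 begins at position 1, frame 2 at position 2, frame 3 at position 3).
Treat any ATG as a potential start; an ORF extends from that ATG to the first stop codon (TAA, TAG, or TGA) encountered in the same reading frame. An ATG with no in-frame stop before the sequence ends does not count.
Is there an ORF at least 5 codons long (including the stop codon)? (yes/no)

no

Frame 1: CGT ATA ATG TGA ATG TAG CAT GCC CGA TTA GGG ACA — ATG at 7, stop TGA at 10 → 6 nt; ATG at 13, stop TAG at 16 → 6 nt.
Frame 2: GTA TAA TGT GAA TGT AGC ATG CCC GAT TAG GGA CAG — ATG at 20, stop TAG at 29 → 12 nt.
Frame 3: TAT AAT GTG AAT GTA GCA TGC CCG ATT AGG GAC — no ATG→stop ORF.
Largest ORF found is 4 codons < 5, so no.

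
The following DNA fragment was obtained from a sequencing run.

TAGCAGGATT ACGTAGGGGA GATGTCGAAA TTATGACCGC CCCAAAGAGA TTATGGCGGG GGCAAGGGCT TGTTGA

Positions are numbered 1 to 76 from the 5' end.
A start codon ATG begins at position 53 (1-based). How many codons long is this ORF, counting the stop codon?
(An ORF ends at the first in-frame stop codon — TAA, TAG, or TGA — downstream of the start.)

Codons from position 53: ATG (53–55), GCG (56–58), GGG (59–61), GCA (62–64), AGG (65–67), GCT (68–70), TGT (71–73), TGA (74–76).
TGA is the first in-frame stop; that's 8 codons including the stop.

8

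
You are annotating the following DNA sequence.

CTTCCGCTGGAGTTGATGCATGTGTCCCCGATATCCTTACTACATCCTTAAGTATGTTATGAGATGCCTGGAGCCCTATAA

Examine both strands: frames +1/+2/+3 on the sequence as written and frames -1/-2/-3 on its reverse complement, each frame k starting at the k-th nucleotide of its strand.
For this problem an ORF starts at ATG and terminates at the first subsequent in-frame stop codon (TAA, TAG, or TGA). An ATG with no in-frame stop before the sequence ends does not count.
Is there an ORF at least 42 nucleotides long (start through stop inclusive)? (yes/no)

Reverse complement (5'→3'): TTATAGGGCTCCAGGCATCTCATAACATACTTAAGGATGTAGTAAGGATATCGGGGACACATGCATCAACTCCAGCGGAAG
Frame +1: CTT CCG CTG GAG TTG ATG CAT GTG TCC CCG ATA TCC TTA CTA CAT CCT TAA GTA TGT TAT GAG ATG CCT GGA GCC CTA TAA — ATG at 16, stop TAA at 49 → 36 nt; ATG at 64, stop TAA at 79 → 18 nt.
Frame +2: TTC CGC TGG AGT TGA TGC ATG TGT CCC CGA TAT CCT TAC TAC ATC CTT AAG TAT GTT ATG AGA TGC CTG GAG CCC TAT — no ATG→stop ORF.
Frame +3: TCC GCT GGA GTT GAT GCA TGT GTC CCC GAT ATC CTT ACT ACA TCC TTA AGT ATG TTA TGA GAT GCC TGG AGC CCT ATA — ATG at 54, stop TGA at 60 → 9 nt.
Frame -1: TTA TAG GGC TCC AGG CAT CTC ATA ACA TAC TTA AGG ATG TAG TAA GGA TAT CGG GGA CAC ATG CAT CAA CTC CAG CGG AAG — ATG at 37, stop TAG at 40 → 6 nt.
Frame -2: TAT AGG GCT CCA GGC ATC TCA TAA CAT ACT TAA GGA TGT AGT AAG GAT ATC GGG GAC ACA TGC ATC AAC TCC AGC GGA — no ATG→stop ORF.
Frame -3: ATA GGG CTC CAG GCA TCT CAT AAC ATA CTT AAG GAT GTA GTA AGG ATA TCG GGG ACA CAT GCA TCA ACT CCA GCG GAA — no ATG→stop ORF.
Largest ORF found is 36 nucleotides < 42, so no.

no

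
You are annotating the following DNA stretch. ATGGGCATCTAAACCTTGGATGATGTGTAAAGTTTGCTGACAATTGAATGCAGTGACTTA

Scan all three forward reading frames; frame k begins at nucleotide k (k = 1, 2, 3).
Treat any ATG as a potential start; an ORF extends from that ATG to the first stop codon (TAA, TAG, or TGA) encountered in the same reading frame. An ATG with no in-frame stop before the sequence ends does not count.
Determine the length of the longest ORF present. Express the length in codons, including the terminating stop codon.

Frame 1: ATG GGC ATC TAA ACC TTG GAT GAT GTG TAA AGT TTG CTG ACA ATT GAA TGC AGT GAC TTA — ATG at 1, stop TAA at 10 → 12 nt.
Frame 2: TGG GCA TCT AAA CCT TGG ATG ATG TGT AAA GTT TGC TGA CAA TTG AAT GCA GTG ACT — ATG at 20, stop TGA at 38 → 21 nt; ATG at 23, stop TGA at 38 → 18 nt.
Frame 3: GGG CAT CTA AAC CTT GGA TGA TGT GTA AAG TTT GCT GAC AAT TGA ATG CAG TGA CTT — ATG at 48, stop TGA at 54 → 9 nt.
Longest: frame 2, positions 20–40, 21 nt = 7 codons = 6 aa. → 7 codons.

7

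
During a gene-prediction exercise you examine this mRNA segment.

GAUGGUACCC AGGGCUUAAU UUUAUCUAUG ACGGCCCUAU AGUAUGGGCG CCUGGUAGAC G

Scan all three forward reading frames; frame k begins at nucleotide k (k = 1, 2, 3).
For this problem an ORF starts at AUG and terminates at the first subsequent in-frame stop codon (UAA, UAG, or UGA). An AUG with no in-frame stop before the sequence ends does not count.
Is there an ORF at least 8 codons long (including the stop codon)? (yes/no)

no

Frame 1: GAU GGU ACC CAG GGC UUA AUU UUA UCU AUG ACG GCC CUA UAG UAU GGG CGC CUG GUA GAC — AUG at 28, stop UAG at 40 → 15 nt.
Frame 2: AUG GUA CCC AGG GCU UAA UUU UAU CUA UGA CGG CCC UAU AGU AUG GGC GCC UGG UAG ACG — AUG at 2, stop UAA at 17 → 18 nt; AUG at 44, stop UAG at 56 → 15 nt.
Frame 3: UGG UAC CCA GGG CUU AAU UUU AUC UAU GAC GGC CCU AUA GUA UGG GCG CCU GGU AGA — no AUG→stop ORF.
Largest ORF found is 6 codons < 8, so no.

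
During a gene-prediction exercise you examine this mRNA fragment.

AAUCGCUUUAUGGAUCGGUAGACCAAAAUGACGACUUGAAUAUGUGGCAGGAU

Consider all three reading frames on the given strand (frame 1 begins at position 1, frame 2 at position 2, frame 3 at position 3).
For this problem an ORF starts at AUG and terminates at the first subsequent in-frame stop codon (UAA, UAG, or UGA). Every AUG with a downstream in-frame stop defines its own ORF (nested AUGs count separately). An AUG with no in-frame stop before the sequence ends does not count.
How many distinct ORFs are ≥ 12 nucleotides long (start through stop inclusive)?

Frame 1: AAU CGC UUU AUG GAU CGG UAG ACC AAA AUG ACG ACU UGA AUA UGU GGC AGG — AUG at 10, stop UAG at 19 → 12 nt; AUG at 28, stop UGA at 37 → 12 nt.
Frame 2: AUC GCU UUA UGG AUC GGU AGA CCA AAA UGA CGA CUU GAA UAU GUG GCA GGA — no AUG→stop ORF.
Frame 3: UCG CUU UAU GGA UCG GUA GAC CAA AAU GAC GAC UUG AAU AUG UGG CAG GAU — no AUG→stop ORF.
ORFs ≥ 12 nucleotides: frame 1 10–21 (12 nucleotides), frame 1 28–39 (12 nucleotides). Count = 2.

2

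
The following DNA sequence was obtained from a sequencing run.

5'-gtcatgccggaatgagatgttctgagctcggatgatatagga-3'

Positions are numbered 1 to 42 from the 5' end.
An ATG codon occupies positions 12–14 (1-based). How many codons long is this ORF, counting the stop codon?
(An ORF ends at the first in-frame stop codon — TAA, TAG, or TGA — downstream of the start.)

8

Codons from position 12: ATG (12–14), AGA (15–17), TGT (18–20), TCT (21–23), GAG (24–26), CTC (27–29), GGA (30–32), TGA (33–35).
TGA is the first in-frame stop; that's 8 codons including the stop.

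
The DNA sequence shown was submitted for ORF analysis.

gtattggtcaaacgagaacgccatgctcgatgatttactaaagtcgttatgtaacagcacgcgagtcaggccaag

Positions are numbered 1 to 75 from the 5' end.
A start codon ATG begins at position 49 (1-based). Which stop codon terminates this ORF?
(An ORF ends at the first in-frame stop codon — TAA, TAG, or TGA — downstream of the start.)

Codons from position 49: ATG (49–51), TAA (52–54).
The first in-frame stop codon is TAA.

TAA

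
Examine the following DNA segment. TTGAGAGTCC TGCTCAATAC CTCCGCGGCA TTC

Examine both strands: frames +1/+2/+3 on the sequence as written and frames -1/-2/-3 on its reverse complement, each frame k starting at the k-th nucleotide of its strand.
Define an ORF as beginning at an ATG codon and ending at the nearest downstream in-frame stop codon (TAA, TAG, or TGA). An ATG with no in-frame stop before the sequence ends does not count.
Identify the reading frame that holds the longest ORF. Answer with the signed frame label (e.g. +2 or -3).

-3

Reverse complement (5'→3'): GAATGCCGCGGAGGTATTGAGCAGGACTCTCAA
Frame +1: TTG AGA GTC CTG CTC AAT ACC TCC GCG GCA TTC — no ATG→stop ORF.
Frame +2: TGA GAG TCC TGC TCA ATA CCT CCG CGG CAT — no ATG→stop ORF.
Frame +3: GAG AGT CCT GCT CAA TAC CTC CGC GGC ATT — no ATG→stop ORF.
Frame -1: GAA TGC CGC GGA GGT ATT GAG CAG GAC TCT CAA — no ATG→stop ORF.
Frame -2: AAT GCC GCG GAG GTA TTG AGC AGG ACT CTC — no ATG→stop ORF.
Frame -3: ATG CCG CGG AGG TAT TGA GCA GGA CTC TCA — ATG at 3, stop TGA at 18 → 18 nt.
Longest ORF is 18 nt in frame -3 (positions 3–20).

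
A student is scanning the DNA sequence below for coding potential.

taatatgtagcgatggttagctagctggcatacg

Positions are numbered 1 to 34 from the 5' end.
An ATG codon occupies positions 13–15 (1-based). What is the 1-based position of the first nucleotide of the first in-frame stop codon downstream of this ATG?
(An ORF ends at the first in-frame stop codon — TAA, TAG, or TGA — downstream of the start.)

22

Codons from position 13: ATG (13–15), GTT (16–18), AGC (19–21), TAG (22–24).
TAG is a stop codon; it begins at position 22.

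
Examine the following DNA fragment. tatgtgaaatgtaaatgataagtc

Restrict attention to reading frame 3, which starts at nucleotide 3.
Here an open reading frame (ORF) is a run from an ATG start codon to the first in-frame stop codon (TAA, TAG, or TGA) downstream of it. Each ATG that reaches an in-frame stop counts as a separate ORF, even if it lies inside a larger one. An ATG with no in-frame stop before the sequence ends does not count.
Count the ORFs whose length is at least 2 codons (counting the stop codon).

1

Frame 3: TGT GAA ATG TAA ATG ATA AGT — ATG at 9, stop TAA at 12 → 6 nt.
ORFs ≥ 2 codons: frame 3 9–14 (2 codons). Count = 1.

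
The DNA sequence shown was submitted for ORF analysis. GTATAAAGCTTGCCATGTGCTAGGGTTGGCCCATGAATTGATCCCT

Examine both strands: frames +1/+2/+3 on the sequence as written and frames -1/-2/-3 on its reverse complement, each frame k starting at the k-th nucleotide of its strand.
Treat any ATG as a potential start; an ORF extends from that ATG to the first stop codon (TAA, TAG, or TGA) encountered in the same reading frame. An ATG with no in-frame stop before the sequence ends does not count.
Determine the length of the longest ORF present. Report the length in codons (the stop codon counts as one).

5

Reverse complement (5'→3'): AGGGATCAATTCATGGGCCAACCCTAGCACATGGCAAGCTTTATAC
Frame +1: GTA TAA AGC TTG CCA TGT GCT AGG GTT GGC CCA TGA ATT GAT CCC — no ATG→stop ORF.
Frame +2: TAT AAA GCT TGC CAT GTG CTA GGG TTG GCC CAT GAA TTG ATC CCT — no ATG→stop ORF.
Frame +3: ATA AAG CTT GCC ATG TGC TAG GGT TGG CCC ATG AAT TGA TCC — ATG at 15, stop TAG at 21 → 9 nt; ATG at 33, stop TGA at 39 → 9 nt.
Frame -1: AGG GAT CAA TTC ATG GGC CAA CCC TAG CAC ATG GCA AGC TTT ATA — ATG at 13, stop TAG at 25 → 15 nt.
Frame -2: GGG ATC AAT TCA TGG GCC AAC CCT AGC ACA TGG CAA GCT TTA TAC — no ATG→stop ORF.
Frame -3: GGA TCA ATT CAT GGG CCA ACC CTA GCA CAT GGC AAG CTT TAT — no ATG→stop ORF.
Longest: frame -1, positions 13–27, 15 nt = 5 codons = 4 aa. → 5 codons.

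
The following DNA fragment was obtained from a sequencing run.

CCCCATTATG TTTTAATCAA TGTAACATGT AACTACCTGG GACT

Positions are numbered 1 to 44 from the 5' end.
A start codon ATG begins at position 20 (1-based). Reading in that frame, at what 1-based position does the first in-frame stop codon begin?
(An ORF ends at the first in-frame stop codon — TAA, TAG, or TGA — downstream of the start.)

23

Codons from position 20: ATG (20–22), TAA (23–25).
TAA is a stop codon; it begins at position 23.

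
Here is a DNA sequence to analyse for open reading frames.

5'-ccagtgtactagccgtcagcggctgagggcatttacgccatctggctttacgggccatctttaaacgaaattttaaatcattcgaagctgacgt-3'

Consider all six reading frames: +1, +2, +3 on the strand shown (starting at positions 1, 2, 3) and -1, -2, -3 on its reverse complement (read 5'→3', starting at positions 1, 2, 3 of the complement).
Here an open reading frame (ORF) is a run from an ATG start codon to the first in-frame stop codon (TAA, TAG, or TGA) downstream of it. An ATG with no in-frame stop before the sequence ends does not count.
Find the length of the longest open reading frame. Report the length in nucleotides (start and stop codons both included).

24

Reverse complement (5'→3'): ACGTCAGCTTCGAATGATTTAAAATTTCGTTTAAAGATGGCCCGTAAAGCCAGATGGCGTAAATGCCCTCAGCCGCTGACGGCTAGTACACTGG
Frame +1: CCA GTG TAC TAG CCG TCA GCG GCT GAG GGC ATT TAC GCC ATC TGG CTT TAC GGG CCA TCT TTA AAC GAA ATT TTA AAT CAT TCG AAG CTG ACG — no ATG→stop ORF.
Frame +2: CAG TGT ACT AGC CGT CAG CGG CTG AGG GCA TTT ACG CCA TCT GGC TTT ACG GGC CAT CTT TAA ACG AAA TTT TAA ATC ATT CGA AGC TGA CGT — no ATG→stop ORF.
Frame +3: AGT GTA CTA GCC GTC AGC GGC TGA GGG CAT TTA CGC CAT CTG GCT TTA CGG GCC ATC TTT AAA CGA AAT TTT AAA TCA TTC GAA GCT GAC — no ATG→stop ORF.
Frame -1: ACG TCA GCT TCG AAT GAT TTA AAA TTT CGT TTA AAG ATG GCC CGT AAA GCC AGA TGG CGT AAA TGC CCT CAG CCG CTG ACG GCT AGT ACA CTG — no ATG→stop ORF.
Frame -2: CGT CAG CTT CGA ATG ATT TAA AAT TTC GTT TAA AGA TGG CCC GTA AAG CCA GAT GGC GTA AAT GCC CTC AGC CGC TGA CGG CTA GTA CAC TGG — ATG at 14, stop TAA at 20 → 9 nt.
Frame -3: GTC AGC TTC GAA TGA TTT AAA ATT TCG TTT AAA GAT GGC CCG TAA AGC CAG ATG GCG TAA ATG CCC TCA GCC GCT GAC GGC TAG TAC ACT — ATG at 54, stop TAA at 60 → 9 nt; ATG at 63, stop TAG at 84 → 24 nt.
Longest: frame -3, positions 63–86, 24 nt = 8 codons = 7 aa. → 24 nucleotides.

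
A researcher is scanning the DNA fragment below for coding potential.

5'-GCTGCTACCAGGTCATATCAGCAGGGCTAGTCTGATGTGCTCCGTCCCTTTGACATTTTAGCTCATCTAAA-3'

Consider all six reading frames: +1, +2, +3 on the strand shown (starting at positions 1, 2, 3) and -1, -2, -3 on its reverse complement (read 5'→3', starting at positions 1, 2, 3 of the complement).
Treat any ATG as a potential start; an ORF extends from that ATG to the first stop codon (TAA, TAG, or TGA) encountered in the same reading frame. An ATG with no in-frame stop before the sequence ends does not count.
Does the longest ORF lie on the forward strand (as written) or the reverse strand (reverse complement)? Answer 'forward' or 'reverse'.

reverse

Reverse complement (5'→3'): TTTAGATGAGCTAAAATGTCAAAGGGACGGAGCACATCAGACTAGCCCTGCTGATATGACCTGGTAGCAGC
Frame +1: GCT GCT ACC AGG TCA TAT CAG CAG GGC TAG TCT GAT GTG CTC CGT CCC TTT GAC ATT TTA GCT CAT CTA — no ATG→stop ORF.
Frame +2: CTG CTA CCA GGT CAT ATC AGC AGG GCT AGT CTG ATG TGC TCC GTC CCT TTG ACA TTT TAG CTC ATC TAA — ATG at 35, stop TAG at 59 → 27 nt.
Frame +3: TGC TAC CAG GTC ATA TCA GCA GGG CTA GTC TGA TGT GCT CCG TCC CTT TGA CAT TTT AGC TCA TCT AAA — no ATG→stop ORF.
Frame -1: TTT AGA TGA GCT AAA ATG TCA AAG GGA CGG AGC ACA TCA GAC TAG CCC TGC TGA TAT GAC CTG GTA GCA — ATG at 16, stop TAG at 43 → 30 nt.
Frame -2: TTA GAT GAG CTA AAA TGT CAA AGG GAC GGA GCA CAT CAG ACT AGC CCT GCT GAT ATG ACC TGG TAG CAG — ATG at 56, stop TAG at 65 → 12 nt.
Frame -3: TAG ATG AGC TAA AAT GTC AAA GGG ACG GAG CAC ATC AGA CTA GCC CTG CTG ATA TGA CCT GGT AGC AGC — ATG at 6, stop TAA at 12 → 9 nt.
Forward-strand max 27 nt; reverse-strand max 30 nt. The reverse strand has the longer ORF.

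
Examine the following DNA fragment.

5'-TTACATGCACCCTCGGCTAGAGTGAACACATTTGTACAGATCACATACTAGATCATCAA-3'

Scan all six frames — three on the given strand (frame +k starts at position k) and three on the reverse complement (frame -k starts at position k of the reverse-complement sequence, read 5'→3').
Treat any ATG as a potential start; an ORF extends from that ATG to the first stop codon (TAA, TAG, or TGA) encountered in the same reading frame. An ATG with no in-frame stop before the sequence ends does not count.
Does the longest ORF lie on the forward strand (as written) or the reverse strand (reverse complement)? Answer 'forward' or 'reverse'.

Reverse complement (5'→3'): TTGATGATCTAGTATGTGATCTGTACAAATGTGTTCACTCTAGCCGAGGGTGCATGTAA
Frame +1: TTA CAT GCA CCC TCG GCT AGA GTG AAC ACA TTT GTA CAG ATC ACA TAC TAG ATC ATC — no ATG→stop ORF.
Frame +2: TAC ATG CAC CCT CGG CTA GAG TGA ACA CAT TTG TAC AGA TCA CAT ACT AGA TCA TCA — ATG at 5, stop TGA at 23 → 21 nt.
Frame +3: ACA TGC ACC CTC GGC TAG AGT GAA CAC ATT TGT ACA GAT CAC ATA CTA GAT CAT CAA — no ATG→stop ORF.
Frame -1: TTG ATG ATC TAG TAT GTG ATC TGT ACA AAT GTG TTC ACT CTA GCC GAG GGT GCA TGT — ATG at 4, stop TAG at 10 → 9 nt.
Frame -2: TGA TGA TCT AGT ATG TGA TCT GTA CAA ATG TGT TCA CTC TAG CCG AGG GTG CAT GTA — ATG at 14, stop TGA at 17 → 6 nt; ATG at 29, stop TAG at 41 → 15 nt.
Frame -3: GAT GAT CTA GTA TGT GAT CTG TAC AAA TGT GTT CAC TCT AGC CGA GGG TGC ATG TAA — ATG at 54, stop TAA at 57 → 6 nt.
Forward-strand max 21 nt; reverse-strand max 15 nt. The forward strand has the longer ORF.

forward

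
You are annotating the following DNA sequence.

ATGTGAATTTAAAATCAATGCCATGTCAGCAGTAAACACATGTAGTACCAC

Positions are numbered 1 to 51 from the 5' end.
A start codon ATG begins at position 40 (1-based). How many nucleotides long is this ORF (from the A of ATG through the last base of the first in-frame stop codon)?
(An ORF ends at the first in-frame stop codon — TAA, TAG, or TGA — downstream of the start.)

Codons from position 40: ATG (40–42), TAG (43–45).
TAG is the first in-frame stop; ORF spans 40–45, 6 nucleotides.

6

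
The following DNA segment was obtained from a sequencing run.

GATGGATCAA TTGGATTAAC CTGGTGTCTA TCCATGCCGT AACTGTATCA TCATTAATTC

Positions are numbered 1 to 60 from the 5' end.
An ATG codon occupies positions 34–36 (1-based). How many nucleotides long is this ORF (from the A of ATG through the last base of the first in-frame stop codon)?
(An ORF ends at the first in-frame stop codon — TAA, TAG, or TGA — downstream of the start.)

Codons from position 34: ATG (34–36), CCG (37–39), TAA (40–42).
TAA is the first in-frame stop; ORF spans 34–42, 9 nucleotides.

9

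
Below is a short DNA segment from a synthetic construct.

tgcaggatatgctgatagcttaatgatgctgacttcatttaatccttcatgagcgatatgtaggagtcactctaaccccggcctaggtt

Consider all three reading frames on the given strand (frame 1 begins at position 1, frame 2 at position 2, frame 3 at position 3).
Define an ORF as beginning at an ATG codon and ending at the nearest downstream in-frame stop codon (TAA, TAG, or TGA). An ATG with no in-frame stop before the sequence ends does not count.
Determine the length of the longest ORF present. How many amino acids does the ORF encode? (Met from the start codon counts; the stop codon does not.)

Frame 1: TGC AGG ATA TGC TGA TAG CTT AAT GAT GCT GAC TTC ATT TAA TCC TTC ATG AGC GAT ATG TAG GAG TCA CTC TAA CCC CGG CCT AGG — ATG at 49, stop TAG at 61 → 15 nt; ATG at 58, stop TAG at 61 → 6 nt.
Frame 2: GCA GGA TAT GCT GAT AGC TTA ATG ATG CTG ACT TCA TTT AAT CCT TCA TGA GCG ATA TGT AGG AGT CAC TCT AAC CCC GGC CTA GGT — ATG at 23, stop TGA at 50 → 30 nt; ATG at 26, stop TGA at 50 → 27 nt.
Frame 3: CAG GAT ATG CTG ATA GCT TAA TGA TGC TGA CTT CAT TTA ATC CTT CAT GAG CGA TAT GTA GGA GTC ACT CTA ACC CCG GCC TAG GTT — ATG at 9, stop TAA at 21 → 15 nt.
Longest: frame 2, positions 23–52, 30 nt = 10 codons = 9 aa. → 9 amino acids.

9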